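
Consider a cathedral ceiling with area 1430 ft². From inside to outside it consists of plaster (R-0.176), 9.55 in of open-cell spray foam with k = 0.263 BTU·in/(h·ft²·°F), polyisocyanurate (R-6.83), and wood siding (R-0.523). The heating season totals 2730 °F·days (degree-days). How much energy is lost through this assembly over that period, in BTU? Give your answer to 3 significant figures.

2140000 BTU

9.55/0.263 = 36.31
R_total = 0.176 + 36.31 + 6.83 + 0.523 = 43.84 ft²·°F·h/BTU
E = A × HDD × 24 / R = 1430 × 2730 × 24 / 43.84 = 2137000 BTU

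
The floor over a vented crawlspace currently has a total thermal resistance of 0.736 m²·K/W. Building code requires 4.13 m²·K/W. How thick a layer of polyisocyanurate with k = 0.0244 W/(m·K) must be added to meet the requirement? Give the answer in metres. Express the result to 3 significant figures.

ΔR = 4.13 − 0.736 = 3.394 m²·K/W
L = ΔR × k = 3.394 × 0.0244 = 0.08281 m

0.0828 m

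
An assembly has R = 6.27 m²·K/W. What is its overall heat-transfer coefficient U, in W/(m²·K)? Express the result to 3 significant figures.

U = 1/R = 1/6.27 = 0.1595

0.159 W/(m²·K)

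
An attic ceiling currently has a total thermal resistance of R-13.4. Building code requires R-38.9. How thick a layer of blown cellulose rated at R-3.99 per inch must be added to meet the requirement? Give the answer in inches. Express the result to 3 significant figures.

ΔR = 38.9 − 13.4 = 25.5 ft²·°F·h/BTU
L = ΔR / (R/in) = 25.5/3.99 = 6.391 in

6.39 in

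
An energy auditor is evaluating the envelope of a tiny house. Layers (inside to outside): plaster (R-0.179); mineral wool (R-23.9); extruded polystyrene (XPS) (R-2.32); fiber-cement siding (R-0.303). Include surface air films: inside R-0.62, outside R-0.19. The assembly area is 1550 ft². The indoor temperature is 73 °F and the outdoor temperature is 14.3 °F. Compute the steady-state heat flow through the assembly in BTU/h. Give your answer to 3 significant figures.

R_total = 0.62 + 0.179 + 23.9 + 2.32 + 0.303 + 0.19 = 27.51 ft²·°F·h/BTU
Q = A·ΔT/R = 1550 × (73 − 14.3) / 27.51 = 3307 BTU/h

3310 BTU/h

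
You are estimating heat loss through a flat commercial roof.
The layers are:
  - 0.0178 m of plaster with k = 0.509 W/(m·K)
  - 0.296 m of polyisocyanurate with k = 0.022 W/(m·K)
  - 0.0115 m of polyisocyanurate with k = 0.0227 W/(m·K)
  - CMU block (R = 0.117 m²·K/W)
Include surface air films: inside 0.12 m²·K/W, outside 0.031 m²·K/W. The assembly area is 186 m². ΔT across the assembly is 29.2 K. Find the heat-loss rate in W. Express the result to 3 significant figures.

381 W

0.0178/0.509 = 0.03497
0.296/0.022 = 13.45
0.0115/0.0227 = 0.5066
R_total = 0.12 + 0.03497 + 13.45 + 0.5066 + 0.117 + 0.031 = 14.26 m²·K/W
Q = A·ΔT/R = 186 × 29.2 / 14.26 = 380.8 W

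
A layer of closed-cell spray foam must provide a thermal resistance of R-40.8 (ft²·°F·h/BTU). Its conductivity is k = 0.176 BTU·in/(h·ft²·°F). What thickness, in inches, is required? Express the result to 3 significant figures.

7.18 in

L = R × k = 40.8 × 0.176 = 7.181 in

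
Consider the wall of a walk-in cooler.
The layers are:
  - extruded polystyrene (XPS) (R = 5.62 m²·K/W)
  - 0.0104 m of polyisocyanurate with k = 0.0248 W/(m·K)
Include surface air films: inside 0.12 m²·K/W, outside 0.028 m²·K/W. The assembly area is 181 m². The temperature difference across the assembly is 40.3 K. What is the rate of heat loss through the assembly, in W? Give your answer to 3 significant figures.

0.0104/0.0248 = 0.4194
R_total = 0.12 + 5.62 + 0.4194 + 0.028 = 6.187 m²·K/W
Q = A·ΔT/R = 181 × 40.3 / 6.187 = 1179 W

1180 W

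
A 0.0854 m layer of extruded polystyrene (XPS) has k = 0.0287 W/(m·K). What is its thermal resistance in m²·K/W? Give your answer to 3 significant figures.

2.98 m²·K/W

R = L/k = 0.0854/0.0287 = 2.976 m²·K/W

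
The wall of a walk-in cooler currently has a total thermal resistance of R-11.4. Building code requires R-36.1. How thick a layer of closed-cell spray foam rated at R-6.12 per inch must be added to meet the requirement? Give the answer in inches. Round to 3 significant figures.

ΔR = 36.1 − 11.4 = 24.7 ft²·°F·h/BTU
L = ΔR / (R/in) = 24.7/6.12 = 4.036 in

4.04 in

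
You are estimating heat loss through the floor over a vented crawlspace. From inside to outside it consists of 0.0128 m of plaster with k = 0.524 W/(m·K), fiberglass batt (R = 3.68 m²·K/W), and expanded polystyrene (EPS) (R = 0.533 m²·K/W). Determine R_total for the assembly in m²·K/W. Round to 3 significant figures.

0.0128/0.524 = 0.02443
R_total = 0.02443 + 3.68 + 0.533 = 4.237 m²·K/W

4.24 m²·K/W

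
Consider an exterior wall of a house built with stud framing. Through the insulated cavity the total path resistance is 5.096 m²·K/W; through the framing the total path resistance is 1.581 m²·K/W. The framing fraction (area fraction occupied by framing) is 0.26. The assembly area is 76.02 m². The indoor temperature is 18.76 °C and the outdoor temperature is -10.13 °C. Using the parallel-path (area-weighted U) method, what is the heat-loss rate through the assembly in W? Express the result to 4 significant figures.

U_eff = 0.74/5.096 + 0.26/1.581 = 0.14521 + 0.16445 = 0.30966
R_eff = 1/U_eff = 3.2293 m²·K/W
Q = 76.02 × (18.76 − (-10.13)) / 3.2293 = 680.09 W

680.1 W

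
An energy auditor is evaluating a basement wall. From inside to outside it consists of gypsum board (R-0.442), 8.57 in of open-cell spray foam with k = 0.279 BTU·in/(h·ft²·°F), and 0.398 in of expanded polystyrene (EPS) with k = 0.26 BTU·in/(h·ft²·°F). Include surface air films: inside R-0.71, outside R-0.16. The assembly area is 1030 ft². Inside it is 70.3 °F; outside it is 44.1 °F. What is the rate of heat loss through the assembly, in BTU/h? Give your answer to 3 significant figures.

8.57/0.279 = 30.72
0.398/0.26 = 1.531
R_total = 0.71 + 0.442 + 30.72 + 1.531 + 0.16 = 33.56 ft²·°F·h/BTU
Q = A·ΔT/R = 1030 × (70.3 − 44.1) / 33.56 = 804.1 BTU/h

804 BTU/h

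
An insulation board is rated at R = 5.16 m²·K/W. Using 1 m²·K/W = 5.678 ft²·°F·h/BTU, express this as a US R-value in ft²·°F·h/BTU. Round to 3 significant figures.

29.3 ft²·°F·h/BTU

R_US = 5.16 × 5.678 = 29.3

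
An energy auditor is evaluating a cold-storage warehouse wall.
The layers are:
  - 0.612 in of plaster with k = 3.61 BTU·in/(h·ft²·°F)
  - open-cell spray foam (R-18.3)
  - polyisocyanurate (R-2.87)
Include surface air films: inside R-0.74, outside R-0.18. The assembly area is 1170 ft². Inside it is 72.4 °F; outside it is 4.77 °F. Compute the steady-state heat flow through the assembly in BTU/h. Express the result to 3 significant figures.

0.612/3.61 = 0.1695
R_total = 0.74 + 0.1695 + 18.3 + 2.87 + 0.18 = 22.26 ft²·°F·h/BTU
Q = A·ΔT/R = 1170 × (72.4 − 4.77) / 22.26 = 3555 BTU/h

3550 BTU/h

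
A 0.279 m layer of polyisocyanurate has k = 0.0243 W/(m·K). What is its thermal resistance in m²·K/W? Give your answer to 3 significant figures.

R = L/k = 0.279/0.0243 = 11.48 m²·K/W

11.5 m²·K/W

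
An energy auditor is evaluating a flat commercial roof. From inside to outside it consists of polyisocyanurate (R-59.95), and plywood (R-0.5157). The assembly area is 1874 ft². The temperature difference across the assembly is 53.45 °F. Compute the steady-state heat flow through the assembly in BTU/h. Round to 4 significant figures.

1657 BTU/h

R_total = 59.95 + 0.5157 = 60.466 ft²·°F·h/BTU
Q = A·ΔT/R = 1874 × 53.45 / 60.466 = 1656.6 BTU/h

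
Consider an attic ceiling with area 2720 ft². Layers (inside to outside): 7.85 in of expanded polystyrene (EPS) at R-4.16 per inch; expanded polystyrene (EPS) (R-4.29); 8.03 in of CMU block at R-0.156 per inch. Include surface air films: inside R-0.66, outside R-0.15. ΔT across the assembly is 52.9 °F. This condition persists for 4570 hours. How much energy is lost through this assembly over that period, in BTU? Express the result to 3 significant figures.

7.85 × 4.16 = 32.66
8.03 × 0.156 = 1.253
R_total = 0.66 + 32.66 + 4.29 + 1.253 + 0.15 = 39.01 ft²·°F·h/BTU
Q = 2720 × 52.9 / 39.01 = 3689 BTU/h
E = 3689 × 4570 = 16860000 BTU

16900000 BTU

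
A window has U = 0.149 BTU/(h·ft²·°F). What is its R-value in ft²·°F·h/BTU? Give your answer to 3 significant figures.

6.71 ft²·°F·h/BTU

R = 1/U = 1/0.149 = 6.711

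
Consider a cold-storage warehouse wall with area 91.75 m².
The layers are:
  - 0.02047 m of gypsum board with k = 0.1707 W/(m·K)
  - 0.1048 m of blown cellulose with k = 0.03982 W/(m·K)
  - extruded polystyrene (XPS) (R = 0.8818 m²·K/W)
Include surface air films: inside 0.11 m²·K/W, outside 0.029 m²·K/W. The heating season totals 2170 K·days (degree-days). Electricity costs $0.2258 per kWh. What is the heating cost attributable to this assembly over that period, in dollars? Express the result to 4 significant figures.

286.0 dollars

0.02047/0.1707 = 0.11992
0.1048/0.03982 = 2.6318
R_total = 0.11 + 0.11992 + 2.6318 + 0.8818 + 0.029 = 3.7726 m²·K/W
E = A × HDD × 24 / R / 1000 = 91.75 × 2170 × 24 / 3.7726 / 1000 = 1266.6 kWh
Cost = 1266.6 × 0.2258 = $286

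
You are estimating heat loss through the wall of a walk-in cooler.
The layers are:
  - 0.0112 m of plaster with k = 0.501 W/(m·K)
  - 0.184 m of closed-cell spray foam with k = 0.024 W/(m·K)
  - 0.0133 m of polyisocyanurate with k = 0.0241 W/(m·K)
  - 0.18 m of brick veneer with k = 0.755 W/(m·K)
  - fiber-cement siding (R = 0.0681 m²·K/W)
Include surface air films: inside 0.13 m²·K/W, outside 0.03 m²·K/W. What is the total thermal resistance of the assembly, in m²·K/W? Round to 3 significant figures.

0.0112/0.501 = 0.02236
0.184/0.024 = 7.667
0.0133/0.0241 = 0.5519
0.18/0.755 = 0.2384
R_total = 0.13 + 0.02236 + 7.667 + 0.5519 + 0.2384 + 0.0681 + 0.03 = 8.707 m²·K/W

8.71 m²·K/W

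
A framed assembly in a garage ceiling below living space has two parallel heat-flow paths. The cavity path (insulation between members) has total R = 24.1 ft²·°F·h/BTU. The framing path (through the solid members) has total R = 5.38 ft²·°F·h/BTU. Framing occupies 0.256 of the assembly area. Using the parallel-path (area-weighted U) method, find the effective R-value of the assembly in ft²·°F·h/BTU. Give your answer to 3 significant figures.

U_eff = 0.744/24.1 + 0.256/5.38 = 0.03087 + 0.04758 = 0.07846
R_eff = 1/U_eff = 12.75 ft²·°F·h/BTU

12.7 ft²·°F·h/BTU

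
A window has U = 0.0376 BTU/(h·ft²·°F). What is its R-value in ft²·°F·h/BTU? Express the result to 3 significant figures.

26.6 ft²·°F·h/BTU

R = 1/U = 1/0.0376 = 26.6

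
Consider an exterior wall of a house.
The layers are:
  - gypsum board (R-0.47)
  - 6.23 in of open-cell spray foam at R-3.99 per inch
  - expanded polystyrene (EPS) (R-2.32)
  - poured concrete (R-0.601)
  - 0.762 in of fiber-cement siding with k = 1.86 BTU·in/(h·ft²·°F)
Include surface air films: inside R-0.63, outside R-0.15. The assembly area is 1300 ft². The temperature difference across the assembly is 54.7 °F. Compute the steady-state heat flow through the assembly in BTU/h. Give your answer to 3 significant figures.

2420 BTU/h

6.23 × 3.99 = 24.86
0.762/1.86 = 0.4097
R_total = 0.63 + 0.47 + 24.86 + 2.32 + 0.601 + 0.4097 + 0.15 = 29.44 ft²·°F·h/BTU
Q = A·ΔT/R = 1300 × 54.7 / 29.44 = 2416 BTU/h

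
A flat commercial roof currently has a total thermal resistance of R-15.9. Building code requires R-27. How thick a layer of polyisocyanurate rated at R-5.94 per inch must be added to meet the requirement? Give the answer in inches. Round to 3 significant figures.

ΔR = 27 − 15.9 = 11.1 ft²·°F·h/BTU
L = ΔR / (R/in) = 11.1/5.94 = 1.869 in

1.87 in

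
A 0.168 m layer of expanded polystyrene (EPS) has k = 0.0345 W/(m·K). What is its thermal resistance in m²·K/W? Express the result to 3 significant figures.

R = L/k = 0.168/0.0345 = 4.87 m²·K/W

4.87 m²·K/W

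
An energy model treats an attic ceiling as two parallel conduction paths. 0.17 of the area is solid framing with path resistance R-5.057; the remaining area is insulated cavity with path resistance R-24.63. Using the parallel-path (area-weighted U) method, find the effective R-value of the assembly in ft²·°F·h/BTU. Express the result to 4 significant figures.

U_eff = 0.83/24.63 + 0.17/5.057 = 0.033699 + 0.033617 = 0.067316
R_eff = 1/U_eff = 14.855 ft²·°F·h/BTU

14.86 ft²·°F·h/BTU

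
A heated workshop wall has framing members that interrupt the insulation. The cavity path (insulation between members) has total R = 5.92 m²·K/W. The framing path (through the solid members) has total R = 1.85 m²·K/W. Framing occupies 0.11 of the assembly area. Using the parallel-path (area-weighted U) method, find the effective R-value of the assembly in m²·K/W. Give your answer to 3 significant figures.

U_eff = 0.89/5.92 + 0.11/1.85 = 0.1503 + 0.05946 = 0.2098
R_eff = 1/U_eff = 4.767 m²·K/W

4.77 m²·K/W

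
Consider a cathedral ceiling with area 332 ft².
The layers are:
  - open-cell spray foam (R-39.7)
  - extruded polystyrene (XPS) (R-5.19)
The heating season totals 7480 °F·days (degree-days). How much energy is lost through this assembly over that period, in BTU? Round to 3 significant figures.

R_total = 39.7 + 5.19 = 44.89 ft²·°F·h/BTU
E = A × HDD × 24 / R = 332 × 7480 × 24 / 44.89 = 1328000 BTU

1330000 BTU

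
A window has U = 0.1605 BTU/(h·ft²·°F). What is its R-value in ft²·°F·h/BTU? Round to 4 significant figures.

6.231 ft²·°F·h/BTU

R = 1/U = 1/0.1605 = 6.2305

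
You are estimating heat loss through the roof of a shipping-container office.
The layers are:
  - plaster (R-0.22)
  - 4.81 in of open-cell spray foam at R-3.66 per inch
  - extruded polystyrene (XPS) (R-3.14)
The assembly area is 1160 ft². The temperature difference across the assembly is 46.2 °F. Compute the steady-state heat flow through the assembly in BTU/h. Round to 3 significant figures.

2560 BTU/h

4.81 × 3.66 = 17.6
R_total = 0.22 + 17.6 + 3.14 = 20.96 ft²·°F·h/BTU
Q = A·ΔT/R = 1160 × 46.2 / 20.96 = 2556 BTU/h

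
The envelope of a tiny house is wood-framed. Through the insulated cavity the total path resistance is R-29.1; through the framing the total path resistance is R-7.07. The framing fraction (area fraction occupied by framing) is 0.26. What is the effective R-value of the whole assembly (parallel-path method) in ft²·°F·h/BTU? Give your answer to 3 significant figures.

U_eff = 0.74/29.1 + 0.26/7.07 = 0.02543 + 0.03678 = 0.0622
R_eff = 1/U_eff = 16.08 ft²·°F·h/BTU

16.1 ft²·°F·h/BTU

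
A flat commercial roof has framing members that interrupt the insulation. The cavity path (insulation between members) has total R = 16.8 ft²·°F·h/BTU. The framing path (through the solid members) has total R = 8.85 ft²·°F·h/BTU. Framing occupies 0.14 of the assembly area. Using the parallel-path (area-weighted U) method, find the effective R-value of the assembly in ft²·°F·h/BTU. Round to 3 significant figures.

U_eff = 0.86/16.8 + 0.14/8.85 = 0.05119 + 0.01582 = 0.06701
R_eff = 1/U_eff = 14.92 ft²·°F·h/BTU

14.9 ft²·°F·h/BTU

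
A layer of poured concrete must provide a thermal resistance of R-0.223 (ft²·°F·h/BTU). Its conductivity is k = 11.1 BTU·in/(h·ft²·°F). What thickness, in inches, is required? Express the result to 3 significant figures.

2.48 in

L = R × k = 0.223 × 11.1 = 2.475 in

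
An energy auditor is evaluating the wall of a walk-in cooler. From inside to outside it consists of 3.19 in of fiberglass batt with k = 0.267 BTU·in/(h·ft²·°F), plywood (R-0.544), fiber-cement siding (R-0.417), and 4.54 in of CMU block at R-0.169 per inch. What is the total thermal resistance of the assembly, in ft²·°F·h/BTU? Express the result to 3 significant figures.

3.19/0.267 = 11.95
4.54 × 0.169 = 0.7673
R_total = 11.95 + 0.544 + 0.417 + 0.7673 = 13.68 ft²·°F·h/BTU

13.7 ft²·°F·h/BTU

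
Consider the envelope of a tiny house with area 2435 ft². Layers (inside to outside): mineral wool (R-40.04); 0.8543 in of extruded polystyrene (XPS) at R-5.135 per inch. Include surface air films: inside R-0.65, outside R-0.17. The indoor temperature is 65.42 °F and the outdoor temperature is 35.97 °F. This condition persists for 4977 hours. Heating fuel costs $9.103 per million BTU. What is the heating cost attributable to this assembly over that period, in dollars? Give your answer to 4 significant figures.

0.8543 × 5.135 = 4.3868
R_total = 0.65 + 40.04 + 4.3868 + 0.17 = 45.247 ft²·°F·h/BTU
Q = 2435 × (65.42 − 35.97) / 45.247 = 1584.9 BTU/h
E = 1584.9 × 4977 = 7887900 BTU
Cost = 7887900/10⁶ × 9.103 = $71.804

71.80 dollars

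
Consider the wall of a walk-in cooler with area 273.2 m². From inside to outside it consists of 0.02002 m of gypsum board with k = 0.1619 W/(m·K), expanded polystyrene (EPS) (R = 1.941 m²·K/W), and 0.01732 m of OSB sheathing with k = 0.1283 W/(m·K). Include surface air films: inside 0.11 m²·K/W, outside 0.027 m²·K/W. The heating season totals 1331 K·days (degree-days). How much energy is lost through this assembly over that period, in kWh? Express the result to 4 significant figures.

0.02002/0.1619 = 0.12366
0.01732/0.1283 = 0.135
R_total = 0.11 + 0.12366 + 1.941 + 0.135 + 0.027 = 2.3367 m²·K/W
E = A × HDD × 24 / R / 1000 = 273.2 × 1331 × 24 / 2.3367 / 1000 = 3734.9 kWh

3735 kWh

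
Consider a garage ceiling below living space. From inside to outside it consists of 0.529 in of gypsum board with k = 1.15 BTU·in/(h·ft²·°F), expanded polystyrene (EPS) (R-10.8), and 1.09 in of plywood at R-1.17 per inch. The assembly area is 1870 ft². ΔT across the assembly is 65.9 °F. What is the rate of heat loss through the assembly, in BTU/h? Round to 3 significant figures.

0.529/1.15 = 0.46
1.09 × 1.17 = 1.275
R_total = 0.46 + 10.8 + 1.275 = 12.54 ft²·°F·h/BTU
Q = A·ΔT/R = 1870 × 65.9 / 12.54 = 9831 BTU/h

9830 BTU/h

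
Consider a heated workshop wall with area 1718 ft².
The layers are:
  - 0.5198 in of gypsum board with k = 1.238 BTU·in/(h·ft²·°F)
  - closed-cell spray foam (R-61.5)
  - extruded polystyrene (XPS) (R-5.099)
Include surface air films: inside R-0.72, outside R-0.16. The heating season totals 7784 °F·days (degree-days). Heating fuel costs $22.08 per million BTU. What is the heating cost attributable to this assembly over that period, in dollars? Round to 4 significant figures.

104.4 dollars

0.5198/1.238 = 0.41987
R_total = 0.72 + 0.41987 + 61.5 + 5.099 + 0.16 = 67.899 ft²·°F·h/BTU
E = A × HDD × 24 / R = 1718 × 7784 × 24 / 67.899 = 4726900 BTU
Cost = 4726900/10⁶ × 22.08 = $104.37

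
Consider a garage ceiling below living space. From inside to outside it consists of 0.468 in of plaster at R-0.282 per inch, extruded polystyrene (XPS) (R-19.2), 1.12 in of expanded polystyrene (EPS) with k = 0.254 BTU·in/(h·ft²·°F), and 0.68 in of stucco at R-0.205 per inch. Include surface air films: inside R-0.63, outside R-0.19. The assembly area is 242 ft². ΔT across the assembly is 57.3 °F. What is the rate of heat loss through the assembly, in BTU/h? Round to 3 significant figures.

0.468 × 0.282 = 0.132
1.12/0.254 = 4.409
0.68 × 0.205 = 0.1394
R_total = 0.63 + 0.132 + 19.2 + 4.409 + 0.1394 + 0.19 = 24.7 ft²·°F·h/BTU
Q = A·ΔT/R = 242 × 57.3 / 24.7 = 561.4 BTU/h

561 BTU/h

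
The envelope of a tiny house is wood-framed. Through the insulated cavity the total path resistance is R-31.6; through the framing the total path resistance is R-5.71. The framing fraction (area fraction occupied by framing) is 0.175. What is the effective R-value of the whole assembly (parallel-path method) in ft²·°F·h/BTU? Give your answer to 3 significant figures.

U_eff = 0.825/31.6 + 0.175/5.71 = 0.02611 + 0.03065 = 0.05676
R_eff = 1/U_eff = 17.62 ft²·°F·h/BTU

17.6 ft²·°F·h/BTU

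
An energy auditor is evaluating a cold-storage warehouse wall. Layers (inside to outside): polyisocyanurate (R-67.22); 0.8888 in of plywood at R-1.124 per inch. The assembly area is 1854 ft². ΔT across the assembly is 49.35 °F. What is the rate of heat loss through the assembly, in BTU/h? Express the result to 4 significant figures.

0.8888 × 1.124 = 0.99901
R_total = 67.22 + 0.99901 = 68.219 ft²·°F·h/BTU
Q = A·ΔT/R = 1854 × 49.35 / 68.219 = 1341.2 BTU/h

1341 BTU/h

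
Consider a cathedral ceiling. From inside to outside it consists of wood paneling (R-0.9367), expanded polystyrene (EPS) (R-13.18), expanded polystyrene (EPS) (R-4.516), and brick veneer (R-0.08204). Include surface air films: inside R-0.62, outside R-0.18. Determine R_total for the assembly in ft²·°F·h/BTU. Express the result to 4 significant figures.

19.51 ft²·°F·h/BTU

R_total = 0.62 + 0.9367 + 13.18 + 4.516 + 0.08204 + 0.18 = 19.515 ft²·°F·h/BTU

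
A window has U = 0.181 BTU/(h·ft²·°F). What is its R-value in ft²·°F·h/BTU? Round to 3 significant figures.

R = 1/U = 1/0.181 = 5.525

5.52 ft²·°F·h/BTU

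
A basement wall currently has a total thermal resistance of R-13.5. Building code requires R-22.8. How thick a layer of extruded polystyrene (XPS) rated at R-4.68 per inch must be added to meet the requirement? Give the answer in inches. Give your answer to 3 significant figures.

1.99 in

ΔR = 22.8 − 13.5 = 9.3 ft²·°F·h/BTU
L = ΔR / (R/in) = 9.3/4.68 = 1.987 in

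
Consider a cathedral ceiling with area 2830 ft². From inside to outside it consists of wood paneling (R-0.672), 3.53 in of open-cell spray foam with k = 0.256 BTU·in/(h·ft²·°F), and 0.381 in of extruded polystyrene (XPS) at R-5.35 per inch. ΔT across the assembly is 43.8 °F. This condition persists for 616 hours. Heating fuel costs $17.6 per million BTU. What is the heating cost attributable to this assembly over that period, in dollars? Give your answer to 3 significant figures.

81.4 dollars

3.53/0.256 = 13.79
0.381 × 5.35 = 2.038
R_total = 0.672 + 13.79 + 2.038 = 16.5 ft²·°F·h/BTU
Q = 2830 × 43.8 / 16.5 = 7513 BTU/h
E = 7513 × 616 = 4628000 BTU
Cost = 4628000/10⁶ × 17.6 = $81.45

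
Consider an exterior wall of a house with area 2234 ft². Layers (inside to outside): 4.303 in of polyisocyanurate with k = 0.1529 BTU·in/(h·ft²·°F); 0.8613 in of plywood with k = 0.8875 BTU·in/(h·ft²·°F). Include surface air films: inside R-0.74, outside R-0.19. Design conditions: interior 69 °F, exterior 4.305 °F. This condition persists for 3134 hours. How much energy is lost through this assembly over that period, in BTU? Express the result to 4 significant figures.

15080000 BTU

4.303/0.1529 = 28.143
0.8613/0.8875 = 0.97048
R_total = 0.74 + 28.143 + 0.97048 + 0.19 = 30.043 ft²·°F·h/BTU
Q = 2234 × (69 − 4.305) / 30.043 = 4810.7 BTU/h
E = 4810.7 × 3134 = 15077000 BTU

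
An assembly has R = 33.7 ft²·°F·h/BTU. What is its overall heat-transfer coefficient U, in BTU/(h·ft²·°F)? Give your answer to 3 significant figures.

U = 1/R = 1/33.7 = 0.02967

0.0297 BTU/(h·ft²·°F)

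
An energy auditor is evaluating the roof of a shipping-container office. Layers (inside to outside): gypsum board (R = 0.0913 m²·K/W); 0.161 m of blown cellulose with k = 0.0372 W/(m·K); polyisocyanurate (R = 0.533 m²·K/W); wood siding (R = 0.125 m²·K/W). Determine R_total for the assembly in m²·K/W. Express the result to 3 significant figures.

0.161/0.0372 = 4.328
R_total = 0.0913 + 4.328 + 0.533 + 0.125 = 5.077 m²·K/W

5.08 m²·K/W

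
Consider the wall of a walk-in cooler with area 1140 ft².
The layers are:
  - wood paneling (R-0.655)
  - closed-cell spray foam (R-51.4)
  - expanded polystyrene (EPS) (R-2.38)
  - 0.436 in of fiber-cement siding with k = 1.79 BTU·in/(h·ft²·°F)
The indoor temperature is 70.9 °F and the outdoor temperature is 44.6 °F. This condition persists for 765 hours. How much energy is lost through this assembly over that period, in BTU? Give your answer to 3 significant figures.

0.436/1.79 = 0.2436
R_total = 0.655 + 51.4 + 2.38 + 0.2436 = 54.68 ft²·°F·h/BTU
Q = 1140 × (70.9 − 44.6) / 54.68 = 548.3 BTU/h
E = 548.3 × 765 = 419500 BTU

419000 BTU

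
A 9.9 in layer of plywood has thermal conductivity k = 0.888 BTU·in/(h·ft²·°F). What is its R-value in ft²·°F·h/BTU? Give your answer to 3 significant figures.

11.1 ft²·°F·h/BTU

R = L/k = 9.9/0.888 = 11.15 ft²·°F·h/BTU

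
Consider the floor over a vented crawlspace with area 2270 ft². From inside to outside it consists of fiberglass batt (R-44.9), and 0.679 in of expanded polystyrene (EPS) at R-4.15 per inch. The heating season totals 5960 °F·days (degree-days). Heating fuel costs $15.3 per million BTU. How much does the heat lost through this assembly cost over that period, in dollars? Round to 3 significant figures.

104 dollars

0.679 × 4.15 = 2.818
R_total = 44.9 + 2.818 = 47.72 ft²·°F·h/BTU
E = A × HDD × 24 / R = 2270 × 5960 × 24 / 47.72 = 6805000 BTU
Cost = 6805000/10⁶ × 15.3 = $104.1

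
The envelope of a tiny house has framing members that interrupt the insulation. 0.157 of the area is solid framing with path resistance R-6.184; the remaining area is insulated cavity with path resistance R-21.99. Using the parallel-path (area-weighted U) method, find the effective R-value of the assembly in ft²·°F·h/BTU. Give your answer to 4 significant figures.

U_eff = 0.843/21.99 + 0.157/6.184 = 0.038336 + 0.025388 = 0.063724
R_eff = 1/U_eff = 15.693 ft²·°F·h/BTU

15.69 ft²·°F·h/BTU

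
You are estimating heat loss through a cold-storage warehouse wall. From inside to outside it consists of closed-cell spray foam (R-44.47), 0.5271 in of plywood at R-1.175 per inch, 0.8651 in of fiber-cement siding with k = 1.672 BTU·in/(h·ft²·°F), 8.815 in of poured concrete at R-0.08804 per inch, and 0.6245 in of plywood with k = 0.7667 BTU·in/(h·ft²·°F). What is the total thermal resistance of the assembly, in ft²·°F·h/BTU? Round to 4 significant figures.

0.5271 × 1.175 = 0.61934
0.8651/1.672 = 0.5174
8.815 × 0.08804 = 0.77607
0.6245/0.7667 = 0.81453
R_total = 44.47 + 0.61934 + 0.5174 + 0.77607 + 0.81453 = 47.197 ft²·°F·h/BTU

47.20 ft²·°F·h/BTU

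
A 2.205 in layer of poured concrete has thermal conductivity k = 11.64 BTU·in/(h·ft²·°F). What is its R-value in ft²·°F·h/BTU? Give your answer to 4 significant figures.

R = L/k = 2.205/11.64 = 0.18943 ft²·°F·h/BTU

0.1894 ft²·°F·h/BTU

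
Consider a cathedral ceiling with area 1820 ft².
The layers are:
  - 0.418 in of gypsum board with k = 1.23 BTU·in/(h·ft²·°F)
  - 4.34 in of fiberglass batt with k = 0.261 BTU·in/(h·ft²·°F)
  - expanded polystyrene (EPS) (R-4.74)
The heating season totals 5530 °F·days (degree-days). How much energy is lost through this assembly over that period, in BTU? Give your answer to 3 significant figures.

0.418/1.23 = 0.3398
4.34/0.261 = 16.63
R_total = 0.3398 + 16.63 + 4.74 = 21.71 ft²·°F·h/BTU
E = A × HDD × 24 / R = 1820 × 5530 × 24 / 21.71 = 11130000 BTU

11100000 BTU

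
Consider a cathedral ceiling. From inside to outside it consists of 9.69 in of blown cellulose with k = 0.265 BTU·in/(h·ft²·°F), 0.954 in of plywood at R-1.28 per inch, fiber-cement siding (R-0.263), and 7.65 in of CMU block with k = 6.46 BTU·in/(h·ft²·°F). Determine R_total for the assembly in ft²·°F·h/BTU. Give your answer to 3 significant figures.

39.2 ft²·°F·h/BTU

9.69/0.265 = 36.57
0.954 × 1.28 = 1.221
7.65/6.46 = 1.184
R_total = 36.57 + 1.221 + 0.263 + 1.184 = 39.23 ft²·°F·h/BTU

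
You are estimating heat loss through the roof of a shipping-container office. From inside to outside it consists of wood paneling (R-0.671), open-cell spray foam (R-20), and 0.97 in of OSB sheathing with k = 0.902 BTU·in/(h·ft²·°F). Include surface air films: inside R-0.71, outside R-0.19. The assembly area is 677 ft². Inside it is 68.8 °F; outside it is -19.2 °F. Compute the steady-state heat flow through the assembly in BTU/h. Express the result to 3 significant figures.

2630 BTU/h

0.97/0.902 = 1.075
R_total = 0.71 + 0.671 + 20 + 1.075 + 0.19 = 22.65 ft²·°F·h/BTU
Q = A·ΔT/R = 677 × (68.8 − (-19.2)) / 22.65 = 2631 BTU/h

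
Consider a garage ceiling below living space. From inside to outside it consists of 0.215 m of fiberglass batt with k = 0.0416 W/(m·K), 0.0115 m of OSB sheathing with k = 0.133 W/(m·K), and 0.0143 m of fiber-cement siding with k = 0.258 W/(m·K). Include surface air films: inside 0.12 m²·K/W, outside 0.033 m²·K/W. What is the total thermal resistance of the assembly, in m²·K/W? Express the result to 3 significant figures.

5.46 m²·K/W

0.215/0.0416 = 5.168
0.0115/0.133 = 0.08647
0.0143/0.258 = 0.05543
R_total = 0.12 + 5.168 + 0.08647 + 0.05543 + 0.033 = 5.463 m²·K/W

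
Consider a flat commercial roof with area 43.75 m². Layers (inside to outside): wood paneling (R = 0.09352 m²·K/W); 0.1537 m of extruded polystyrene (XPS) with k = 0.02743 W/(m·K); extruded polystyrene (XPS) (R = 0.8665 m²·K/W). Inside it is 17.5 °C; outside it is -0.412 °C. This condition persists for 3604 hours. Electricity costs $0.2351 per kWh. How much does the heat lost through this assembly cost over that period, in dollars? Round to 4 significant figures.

0.1537/0.02743 = 5.6034
R_total = 0.09352 + 5.6034 + 0.8665 = 6.5634 m²·K/W
Q = 43.75 × (17.5 − (-0.412)) / 6.5634 = 119.4 W
E = 119.4 W × 3604 h / 1000 = 430.31 kWh
Cost = 430.31 × 0.2351 = $101.17

101.2 dollars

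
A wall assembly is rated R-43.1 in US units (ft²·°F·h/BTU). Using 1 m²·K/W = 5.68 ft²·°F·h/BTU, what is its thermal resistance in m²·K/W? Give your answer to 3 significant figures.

R_SI = 43.1/5.68 = 7.588

7.59 m²·K/W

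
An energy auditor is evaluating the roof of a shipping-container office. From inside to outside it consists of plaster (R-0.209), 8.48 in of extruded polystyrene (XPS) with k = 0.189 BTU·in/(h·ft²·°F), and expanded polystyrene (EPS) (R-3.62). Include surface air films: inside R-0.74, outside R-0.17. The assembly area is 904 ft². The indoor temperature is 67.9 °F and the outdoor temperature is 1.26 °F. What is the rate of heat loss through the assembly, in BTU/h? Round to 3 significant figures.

1210 BTU/h

8.48/0.189 = 44.87
R_total = 0.74 + 0.209 + 44.87 + 3.62 + 0.17 = 49.61 ft²·°F·h/BTU
Q = A·ΔT/R = 904 × (67.9 − 1.26) / 49.61 = 1214 BTU/h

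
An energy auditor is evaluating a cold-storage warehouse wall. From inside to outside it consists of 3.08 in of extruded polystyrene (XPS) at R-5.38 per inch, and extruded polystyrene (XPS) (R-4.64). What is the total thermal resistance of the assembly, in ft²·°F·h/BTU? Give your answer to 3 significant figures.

3.08 × 5.38 = 16.57
R_total = 16.57 + 4.64 = 21.21 ft²·°F·h/BTU

21.2 ft²·°F·h/BTU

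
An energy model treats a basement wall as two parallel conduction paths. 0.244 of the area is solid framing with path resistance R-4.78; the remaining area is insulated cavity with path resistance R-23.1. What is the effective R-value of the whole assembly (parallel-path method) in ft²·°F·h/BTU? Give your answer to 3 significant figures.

U_eff = 0.756/23.1 + 0.244/4.78 = 0.03273 + 0.05105 = 0.08377
R_eff = 1/U_eff = 11.94 ft²·°F·h/BTU

11.9 ft²·°F·h/BTU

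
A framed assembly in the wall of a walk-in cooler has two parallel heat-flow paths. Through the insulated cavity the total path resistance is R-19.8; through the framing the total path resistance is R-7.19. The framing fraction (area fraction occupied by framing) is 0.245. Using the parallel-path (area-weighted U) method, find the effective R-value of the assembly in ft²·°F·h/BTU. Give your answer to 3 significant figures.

13.8 ft²·°F·h/BTU

U_eff = 0.755/19.8 + 0.245/7.19 = 0.03813 + 0.03408 = 0.07221
R_eff = 1/U_eff = 13.85 ft²·°F·h/BTU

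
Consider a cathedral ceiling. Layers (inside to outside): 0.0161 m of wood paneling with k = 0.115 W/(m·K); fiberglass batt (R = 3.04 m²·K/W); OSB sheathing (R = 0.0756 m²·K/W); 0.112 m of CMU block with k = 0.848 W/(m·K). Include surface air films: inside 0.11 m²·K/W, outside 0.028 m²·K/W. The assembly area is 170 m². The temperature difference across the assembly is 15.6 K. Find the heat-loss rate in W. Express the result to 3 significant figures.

0.0161/0.115 = 0.14
0.112/0.848 = 0.1321
R_total = 0.11 + 0.14 + 3.04 + 0.0756 + 0.1321 + 0.028 = 3.526 m²·K/W
Q = A·ΔT/R = 170 × 15.6 / 3.526 = 752.2 W

752 W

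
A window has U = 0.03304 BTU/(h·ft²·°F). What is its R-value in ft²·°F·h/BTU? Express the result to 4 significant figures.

R = 1/U = 1/0.03304 = 30.266

30.27 ft²·°F·h/BTU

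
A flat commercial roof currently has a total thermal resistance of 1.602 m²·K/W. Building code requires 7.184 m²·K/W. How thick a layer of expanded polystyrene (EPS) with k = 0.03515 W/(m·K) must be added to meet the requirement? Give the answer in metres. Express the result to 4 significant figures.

ΔR = 7.184 − 1.602 = 5.582 m²·K/W
L = ΔR × k = 5.582 × 0.03515 = 0.19621 m

0.1962 m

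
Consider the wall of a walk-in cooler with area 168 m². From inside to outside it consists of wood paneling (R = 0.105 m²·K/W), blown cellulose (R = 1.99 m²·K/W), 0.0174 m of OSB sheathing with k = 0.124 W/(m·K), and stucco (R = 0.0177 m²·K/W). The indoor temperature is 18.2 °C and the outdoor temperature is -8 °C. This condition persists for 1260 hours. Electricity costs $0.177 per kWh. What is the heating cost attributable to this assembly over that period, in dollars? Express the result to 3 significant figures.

436 dollars

0.0174/0.124 = 0.1403
R_total = 0.105 + 1.99 + 0.1403 + 0.0177 = 2.253 m²·K/W
Q = 168 × (18.2 − (-8)) / 2.253 = 1954 W
E = 1954 W × 1260 h / 1000 = 2462 kWh
Cost = 2462 × 0.177 = $435.7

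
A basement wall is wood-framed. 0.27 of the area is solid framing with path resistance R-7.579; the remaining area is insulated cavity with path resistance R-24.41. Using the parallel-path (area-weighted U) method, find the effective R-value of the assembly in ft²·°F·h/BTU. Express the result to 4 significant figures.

15.26 ft²·°F·h/BTU

U_eff = 0.73/24.41 + 0.27/7.579 = 0.029906 + 0.035625 = 0.065531
R_eff = 1/U_eff = 15.26 ft²·°F·h/BTU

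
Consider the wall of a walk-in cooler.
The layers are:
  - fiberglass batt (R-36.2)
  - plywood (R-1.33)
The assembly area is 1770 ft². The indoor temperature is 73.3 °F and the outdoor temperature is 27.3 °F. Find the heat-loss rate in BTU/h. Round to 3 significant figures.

R_total = 36.2 + 1.33 = 37.53 ft²·°F·h/BTU
Q = A·ΔT/R = 1770 × (73.3 − 27.3) / 37.53 = 2169 BTU/h

2170 BTU/h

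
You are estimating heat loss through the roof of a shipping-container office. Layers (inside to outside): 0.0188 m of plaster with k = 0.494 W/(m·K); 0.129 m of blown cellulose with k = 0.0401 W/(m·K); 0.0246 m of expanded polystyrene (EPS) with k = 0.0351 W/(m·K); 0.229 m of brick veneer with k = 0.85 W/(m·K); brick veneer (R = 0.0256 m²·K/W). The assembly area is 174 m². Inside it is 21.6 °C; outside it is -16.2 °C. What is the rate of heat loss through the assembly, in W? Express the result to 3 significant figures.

1550 W

0.0188/0.494 = 0.03806
0.129/0.0401 = 3.217
0.0246/0.0351 = 0.7009
0.229/0.85 = 0.2694
R_total = 0.03806 + 3.217 + 0.7009 + 0.2694 + 0.0256 = 4.251 m²·K/W
Q = A·ΔT/R = 174 × (21.6 − (-16.2)) / 4.251 = 1547 W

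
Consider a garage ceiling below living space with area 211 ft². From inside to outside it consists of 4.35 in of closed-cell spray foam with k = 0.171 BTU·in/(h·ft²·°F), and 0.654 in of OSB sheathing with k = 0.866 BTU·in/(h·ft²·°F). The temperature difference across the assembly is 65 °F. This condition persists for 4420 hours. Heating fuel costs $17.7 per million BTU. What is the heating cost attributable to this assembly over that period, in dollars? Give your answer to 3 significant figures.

41.0 dollars

4.35/0.171 = 25.44
0.654/0.866 = 0.7552
R_total = 25.44 + 0.7552 = 26.19 ft²·°F·h/BTU
Q = 211 × 65 / 26.19 = 523.6 BTU/h
E = 523.6 × 4420 = 2314000 BTU
Cost = 2314000/10⁶ × 17.7 = $40.96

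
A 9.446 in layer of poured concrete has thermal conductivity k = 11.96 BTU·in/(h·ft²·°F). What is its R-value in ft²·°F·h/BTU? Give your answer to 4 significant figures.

R = L/k = 9.446/11.96 = 0.7898 ft²·°F·h/BTU

0.7898 ft²·°F·h/BTU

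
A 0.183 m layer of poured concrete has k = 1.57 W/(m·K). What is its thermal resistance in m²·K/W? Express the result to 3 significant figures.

0.117 m²·K/W

R = L/k = 0.183/1.57 = 0.1166 m²·K/W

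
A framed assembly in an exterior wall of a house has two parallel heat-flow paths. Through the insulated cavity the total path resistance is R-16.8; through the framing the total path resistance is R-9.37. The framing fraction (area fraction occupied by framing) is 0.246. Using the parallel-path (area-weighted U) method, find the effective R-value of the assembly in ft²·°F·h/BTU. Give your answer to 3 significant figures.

U_eff = 0.754/16.8 + 0.246/9.37 = 0.04488 + 0.02625 = 0.07113
R_eff = 1/U_eff = 14.06 ft²·°F·h/BTU

14.1 ft²·°F·h/BTU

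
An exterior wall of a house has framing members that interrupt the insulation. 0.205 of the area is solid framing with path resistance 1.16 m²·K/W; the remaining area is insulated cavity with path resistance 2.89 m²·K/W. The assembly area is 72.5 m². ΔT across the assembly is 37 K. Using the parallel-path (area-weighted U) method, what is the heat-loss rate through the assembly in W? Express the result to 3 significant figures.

U_eff = 0.795/2.89 + 0.205/1.16 = 0.2751 + 0.1767 = 0.4518
R_eff = 1/U_eff = 2.213 m²·K/W
Q = 72.5 × 37 / 2.213 = 1212 W

1210 W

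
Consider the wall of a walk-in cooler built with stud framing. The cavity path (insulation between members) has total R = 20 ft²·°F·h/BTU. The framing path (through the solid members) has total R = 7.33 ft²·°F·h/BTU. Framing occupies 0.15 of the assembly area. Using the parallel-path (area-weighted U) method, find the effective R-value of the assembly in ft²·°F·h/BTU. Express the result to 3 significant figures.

15.9 ft²·°F·h/BTU

U_eff = 0.85/20 + 0.15/7.33 = 0.0425 + 0.02046 = 0.06296
R_eff = 1/U_eff = 15.88 ft²·°F·h/BTU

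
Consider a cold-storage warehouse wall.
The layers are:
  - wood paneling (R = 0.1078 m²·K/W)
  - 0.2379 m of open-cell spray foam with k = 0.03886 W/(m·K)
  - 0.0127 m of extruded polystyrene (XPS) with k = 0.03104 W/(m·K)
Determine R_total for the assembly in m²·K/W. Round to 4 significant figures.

0.2379/0.03886 = 6.122
0.0127/0.03104 = 0.40915
R_total = 0.1078 + 6.122 + 0.40915 = 6.6389 m²·K/W

6.639 m²·K/W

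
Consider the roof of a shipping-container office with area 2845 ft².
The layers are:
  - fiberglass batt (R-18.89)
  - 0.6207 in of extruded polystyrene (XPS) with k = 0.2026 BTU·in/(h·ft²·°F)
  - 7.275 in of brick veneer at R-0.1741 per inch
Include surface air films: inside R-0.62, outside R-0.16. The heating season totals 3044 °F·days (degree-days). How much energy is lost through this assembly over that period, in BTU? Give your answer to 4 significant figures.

0.6207/0.2026 = 3.0637
7.275 × 0.1741 = 1.2666
R_total = 0.62 + 18.89 + 3.0637 + 1.2666 + 0.16 = 24 ft²·°F·h/BTU
E = A × HDD × 24 / R = 2845 × 3044 × 24 / 24 = 8660100 BTU

8660000 BTU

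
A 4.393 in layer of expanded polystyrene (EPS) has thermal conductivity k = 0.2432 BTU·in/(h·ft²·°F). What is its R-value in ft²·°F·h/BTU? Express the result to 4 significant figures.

R = L/k = 4.393/0.2432 = 18.063 ft²·°F·h/BTU

18.06 ft²·°F·h/BTU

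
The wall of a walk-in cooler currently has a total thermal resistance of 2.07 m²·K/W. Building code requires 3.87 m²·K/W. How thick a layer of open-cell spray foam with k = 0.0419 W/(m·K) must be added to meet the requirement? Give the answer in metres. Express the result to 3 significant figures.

ΔR = 3.87 − 2.07 = 1.8 m²·K/W
L = ΔR × k = 1.8 × 0.0419 = 0.07542 m

0.0754 m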